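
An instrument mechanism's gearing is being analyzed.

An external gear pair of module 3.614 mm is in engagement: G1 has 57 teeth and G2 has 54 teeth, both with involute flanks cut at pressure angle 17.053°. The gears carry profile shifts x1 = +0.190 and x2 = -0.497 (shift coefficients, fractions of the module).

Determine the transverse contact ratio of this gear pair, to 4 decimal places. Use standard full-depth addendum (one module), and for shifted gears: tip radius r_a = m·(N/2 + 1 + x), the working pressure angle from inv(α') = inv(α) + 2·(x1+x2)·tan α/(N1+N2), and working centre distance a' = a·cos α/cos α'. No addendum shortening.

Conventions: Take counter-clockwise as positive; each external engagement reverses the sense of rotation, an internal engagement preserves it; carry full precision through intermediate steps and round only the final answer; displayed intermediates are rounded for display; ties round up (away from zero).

recognized (one external pair, fixed centres): single-mesh tooth geometry, m = 3.614, N1 = 57, N2 = 54
base radii: r_b1 = 98.470535, r_b2 = 93.287875
tip radii: r_a1 = 107.299660, r_a2 = 99.395842
inv(α') = inv(17.053°) + 2·(+0.190-0.497)·tan α/(57+54) = 0.00741470  ⇒  α' = 15.94545°
a' = a·cos α / cos α' = 200.5770·cos 17.053°/cos 15.94545° = 199.431811
action lengths: √(r_a1²−r_b1²) = 42.623594, √(r_a2²−r_b2²) = 34.306059
base pitch p_b = π·m·cos α = 10.854537
CR = (42.623594 + 34.306059 − 199.431811·sin 15.94545°)/10.854537 = 2.039824
contact ratio ≈ 2.0398

2.0398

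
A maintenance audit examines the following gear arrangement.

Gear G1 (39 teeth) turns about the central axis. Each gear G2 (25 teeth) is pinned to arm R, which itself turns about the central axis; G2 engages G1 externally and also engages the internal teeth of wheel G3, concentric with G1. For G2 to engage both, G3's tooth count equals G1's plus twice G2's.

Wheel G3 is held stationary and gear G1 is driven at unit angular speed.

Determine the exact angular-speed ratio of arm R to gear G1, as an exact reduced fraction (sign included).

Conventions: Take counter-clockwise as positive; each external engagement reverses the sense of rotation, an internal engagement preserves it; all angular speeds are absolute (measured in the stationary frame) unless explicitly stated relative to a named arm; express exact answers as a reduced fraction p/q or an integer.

topology: planetary set — G1 39T / G2 25T / G3 89T, arm = carrier (Willis)
ring teeth: 39 + 2·25 = 89
39(ω_sun−ω_arm) = −89(ω_ring−ω_arm),  ω_ring = 0, ω_sun = 1
39(1−ω_arm) = −89(0−ω_arm)  ⇒  128·ω_arm = 39  ⇒  ω_arm = 39/128
ω_out/ω_in = 39/128

39/128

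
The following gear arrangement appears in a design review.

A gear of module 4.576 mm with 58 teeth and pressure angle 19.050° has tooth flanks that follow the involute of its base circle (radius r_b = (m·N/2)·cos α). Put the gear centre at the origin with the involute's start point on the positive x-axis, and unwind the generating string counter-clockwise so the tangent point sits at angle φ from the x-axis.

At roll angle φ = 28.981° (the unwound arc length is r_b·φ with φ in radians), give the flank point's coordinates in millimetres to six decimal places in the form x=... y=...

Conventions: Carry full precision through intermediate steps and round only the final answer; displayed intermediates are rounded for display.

class = single-mesh tooth geometry [base-circle involute, m = 4.576, 58T]
pitch radius r_p = m·N/2 = 4.576·58/2 = 132.704000
base radius r_b = r_p·cos α = 132.704000·cos 19.050° = 125.436347
roll angle φ = 28.981° = 0.50581387 rad
x = r_b·(cos φ + φ·sin φ) = 140.470788
y = r_b·(sin φ − φ·cos φ) = 5.273781

x=140.470788 y=5.273781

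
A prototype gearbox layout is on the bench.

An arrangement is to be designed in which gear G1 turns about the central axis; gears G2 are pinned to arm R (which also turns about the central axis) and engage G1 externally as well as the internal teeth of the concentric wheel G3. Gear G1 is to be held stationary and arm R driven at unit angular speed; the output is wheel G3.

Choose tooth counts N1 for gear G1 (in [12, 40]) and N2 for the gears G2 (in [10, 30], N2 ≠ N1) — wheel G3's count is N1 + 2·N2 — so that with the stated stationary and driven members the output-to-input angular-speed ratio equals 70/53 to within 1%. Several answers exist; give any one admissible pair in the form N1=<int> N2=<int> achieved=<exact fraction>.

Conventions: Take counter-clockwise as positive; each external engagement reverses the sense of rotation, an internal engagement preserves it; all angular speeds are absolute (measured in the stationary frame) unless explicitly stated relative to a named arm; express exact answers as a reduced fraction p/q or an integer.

N1=17 N2=18 achieved=70/53

planetary set to be sized for 70/53 (Willis relation)
Willis with ω_sun = 0: ω_ring/ω_arm = (N1+N3)/N3; set equal to 70/53  ⇒  N3/N1 = 1/(70/53 − 1) = 53/17
N3 = N1 + 2·N2  ⇒  N2/N1 = (N3/N1 − 1)/2 = (53/17 − 1)/2 = 18/17
smallest multiple with N1 ≥ 12 and N2 ≥ 10: k = 1  ⇒  N1 = 1·17 = 17, N2 = 1·18 = 18 (N1 ≤ 40, N2 ≤ 30, N2 ≠ N1 ✓), N3 = 17 + 2·18 = 53
check: (N1+N3)/N3 with N1 = 17, N3 = 53 gives 70/53; |achieved − target| = 0 ≤ 7/530 ✓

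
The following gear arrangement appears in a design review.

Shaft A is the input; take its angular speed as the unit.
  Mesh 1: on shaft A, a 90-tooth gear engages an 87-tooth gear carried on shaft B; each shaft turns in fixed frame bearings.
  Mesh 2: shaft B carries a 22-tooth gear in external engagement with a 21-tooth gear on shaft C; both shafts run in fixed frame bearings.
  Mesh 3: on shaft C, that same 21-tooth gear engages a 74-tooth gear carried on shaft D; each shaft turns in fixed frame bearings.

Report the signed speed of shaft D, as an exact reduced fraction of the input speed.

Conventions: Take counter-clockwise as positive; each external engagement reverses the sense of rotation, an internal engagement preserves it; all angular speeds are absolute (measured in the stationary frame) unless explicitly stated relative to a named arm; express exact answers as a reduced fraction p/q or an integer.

3-mesh fixed-axis compound train (all bearings frame-fixed)
mesh 1 [90T→87T]: |ω|/ω_in = 1×90/87 = 30/29, sense flips to −
mesh 2 [22T→21T]: |ω|/ω_in = (30/29)×22/21 = 220/203, sense flips to +
mesh 3 [21T→74T]: |ω|/ω_in = (220/203)×21/74 = 330/1073, sense flips to −
signed output speed (× input speed) = -330/1073

-330/1073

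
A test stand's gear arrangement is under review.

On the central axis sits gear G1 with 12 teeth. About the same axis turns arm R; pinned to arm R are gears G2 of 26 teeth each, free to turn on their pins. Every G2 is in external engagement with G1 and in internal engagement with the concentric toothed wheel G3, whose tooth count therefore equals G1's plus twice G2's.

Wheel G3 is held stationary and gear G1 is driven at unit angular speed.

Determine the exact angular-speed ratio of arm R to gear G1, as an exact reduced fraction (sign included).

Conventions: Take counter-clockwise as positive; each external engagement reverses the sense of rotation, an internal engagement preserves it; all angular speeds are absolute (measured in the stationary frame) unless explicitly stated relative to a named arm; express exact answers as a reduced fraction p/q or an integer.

3/19

topology: planetary set — G1 12T / G2 26T / G3 64T, arm = carrier (Willis)
ring teeth: 12 + 2·26 = 64
12(ω_sun−ω_arm) = −64(ω_ring−ω_arm),  ω_ring = 0, ω_sun = 1
12(1−ω_arm) = −64(0−ω_arm)  ⇒  76·ω_arm = 12  ⇒  ω_arm = 3/19
ω_out/ω_in = 3/19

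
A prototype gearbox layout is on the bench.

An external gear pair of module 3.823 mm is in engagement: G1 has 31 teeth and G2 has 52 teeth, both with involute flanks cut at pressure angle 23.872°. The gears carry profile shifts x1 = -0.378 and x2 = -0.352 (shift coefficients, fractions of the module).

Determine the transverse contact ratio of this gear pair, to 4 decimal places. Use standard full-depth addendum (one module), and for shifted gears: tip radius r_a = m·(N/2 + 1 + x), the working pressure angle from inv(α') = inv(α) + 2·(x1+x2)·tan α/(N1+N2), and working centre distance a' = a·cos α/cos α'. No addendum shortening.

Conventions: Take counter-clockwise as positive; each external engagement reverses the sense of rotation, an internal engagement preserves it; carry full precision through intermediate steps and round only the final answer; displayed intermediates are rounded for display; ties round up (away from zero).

1.7132

single-mesh involute tooth geometry (31T engaging 52T at module 3.823)
base radii: r_b1 = 54.187215, r_b2 = 90.894684
tip radii: r_a1 = 61.634406, r_a2 = 101.875304
inv(α') = inv(23.872°) + 2·(-0.378-0.352)·tan α/(31+52) = 0.01812478  ⇒  α' = 21.29857°
a' = a·cos α / cos α' = 158.6545·cos 23.872°/cos 21.29857° = 155.717347
action lengths: √(r_a1²−r_b1²) = 29.369129, √(r_a2²−r_b2²) = 46.007978
base pitch p_b = π·m·cos α = 10.982849
CR = (29.369129 + 46.007978 − 155.717347·sin 21.29857°)/10.982849 = 1.713236
contact ratio ≈ 1.7132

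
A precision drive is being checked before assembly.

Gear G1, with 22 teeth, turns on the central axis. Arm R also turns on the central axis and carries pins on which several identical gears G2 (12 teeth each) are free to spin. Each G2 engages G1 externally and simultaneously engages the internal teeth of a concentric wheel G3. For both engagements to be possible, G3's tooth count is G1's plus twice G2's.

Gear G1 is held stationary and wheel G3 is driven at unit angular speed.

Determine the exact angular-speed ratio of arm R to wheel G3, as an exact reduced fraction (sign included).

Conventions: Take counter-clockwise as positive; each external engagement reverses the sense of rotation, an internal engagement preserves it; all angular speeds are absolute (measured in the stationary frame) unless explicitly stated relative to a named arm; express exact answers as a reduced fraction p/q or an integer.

recognized (axles ride arm R): planetary set, 22/12/46 teeth
ring teeth: 22 + 2·12 = 46
22(ω_sun−ω_arm) = −46(ω_ring−ω_arm),  ω_sun = 0, ω_ring = 1
22(0−ω_arm) = −46(1−ω_arm)  ⇒  68·ω_arm = 46  ⇒  ω_arm = 23/34
ω_out/ω_in = 23/34

23/34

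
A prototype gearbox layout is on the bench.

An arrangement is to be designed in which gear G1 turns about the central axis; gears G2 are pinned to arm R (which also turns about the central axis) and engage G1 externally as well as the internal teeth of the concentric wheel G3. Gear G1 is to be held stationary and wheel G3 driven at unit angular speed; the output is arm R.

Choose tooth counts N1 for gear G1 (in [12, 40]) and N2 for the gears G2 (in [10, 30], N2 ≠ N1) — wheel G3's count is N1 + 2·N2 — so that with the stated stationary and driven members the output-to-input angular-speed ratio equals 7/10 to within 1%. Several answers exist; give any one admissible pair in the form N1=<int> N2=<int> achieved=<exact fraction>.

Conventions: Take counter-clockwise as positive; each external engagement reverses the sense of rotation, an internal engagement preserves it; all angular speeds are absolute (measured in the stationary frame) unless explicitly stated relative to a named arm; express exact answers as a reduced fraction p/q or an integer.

design class (target 7/10): planetary set
Willis with ω_sun = 0: ω_arm/ω_ring = N3/(N1+N3); set equal to 7/10  ⇒  N3/N1 = (7/10)/(1 − 7/10) = 7/3
N3 = N1 + 2·N2  ⇒  N2/N1 = (N3/N1 − 1)/2 = (7/3 − 1)/2 = 2/3
smallest multiple with N1 ≥ 12 and N2 ≥ 10: k = 5  ⇒  N1 = 5·3 = 15, N2 = 5·2 = 10 (N1 ≤ 40, N2 ≤ 30, N2 ≠ N1 ✓), N3 = 15 + 2·10 = 35
check: N3/(N1+N3) with N1 = 15, N3 = 35 gives 7/10; |achieved − target| = 0 ≤ 7/1000 ✓

N1=15 N2=10 achieved=7/10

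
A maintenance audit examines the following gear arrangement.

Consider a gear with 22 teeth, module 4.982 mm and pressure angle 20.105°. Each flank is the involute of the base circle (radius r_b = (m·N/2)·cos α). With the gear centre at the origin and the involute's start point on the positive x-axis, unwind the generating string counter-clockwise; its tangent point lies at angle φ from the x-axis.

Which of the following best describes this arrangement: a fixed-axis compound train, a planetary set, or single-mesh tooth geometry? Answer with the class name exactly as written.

single-mesh tooth geometry

single-mesh involute tooth geometry (22T wheel at module 4.982)
classification: single-mesh tooth geometry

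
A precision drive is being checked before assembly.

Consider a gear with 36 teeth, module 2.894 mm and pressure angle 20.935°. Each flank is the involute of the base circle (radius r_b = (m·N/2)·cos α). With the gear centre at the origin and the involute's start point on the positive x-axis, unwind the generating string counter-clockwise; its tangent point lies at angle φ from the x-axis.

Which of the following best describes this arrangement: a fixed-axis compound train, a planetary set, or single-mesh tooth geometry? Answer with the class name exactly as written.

recognized (one wheel, involute flank): single-mesh tooth geometry, m = 2.894, N = 36
classification: single-mesh tooth geometry

single-mesh tooth geometry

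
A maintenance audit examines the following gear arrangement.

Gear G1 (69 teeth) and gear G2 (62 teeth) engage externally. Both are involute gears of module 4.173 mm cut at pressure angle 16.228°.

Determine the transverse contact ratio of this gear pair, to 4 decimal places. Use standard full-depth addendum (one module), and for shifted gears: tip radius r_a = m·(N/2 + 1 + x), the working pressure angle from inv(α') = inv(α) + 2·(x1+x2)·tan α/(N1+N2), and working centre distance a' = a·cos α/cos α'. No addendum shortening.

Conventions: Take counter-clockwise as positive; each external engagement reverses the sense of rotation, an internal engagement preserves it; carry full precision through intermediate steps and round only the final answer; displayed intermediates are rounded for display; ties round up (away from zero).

topology: single-mesh involute geometry — m = 4.173, 69T/62T pair
base radii: r_b1 = 138.232396, r_b2 = 124.208820
tip radii: r_a1 = 148.141500, r_a2 = 133.536000
no profile shift: α' = α, a' = a
action lengths: √(r_a1²−r_b1²) = 53.270148, √(r_a2²−r_b2²) = 49.030933
base pitch p_b = π·m·cos α = 12.587533
CR = (53.270148 + 49.030933 − 273.331500·sin 16.22800°)/12.587533 = 2.058844
contact ratio ≈ 2.0588

2.0588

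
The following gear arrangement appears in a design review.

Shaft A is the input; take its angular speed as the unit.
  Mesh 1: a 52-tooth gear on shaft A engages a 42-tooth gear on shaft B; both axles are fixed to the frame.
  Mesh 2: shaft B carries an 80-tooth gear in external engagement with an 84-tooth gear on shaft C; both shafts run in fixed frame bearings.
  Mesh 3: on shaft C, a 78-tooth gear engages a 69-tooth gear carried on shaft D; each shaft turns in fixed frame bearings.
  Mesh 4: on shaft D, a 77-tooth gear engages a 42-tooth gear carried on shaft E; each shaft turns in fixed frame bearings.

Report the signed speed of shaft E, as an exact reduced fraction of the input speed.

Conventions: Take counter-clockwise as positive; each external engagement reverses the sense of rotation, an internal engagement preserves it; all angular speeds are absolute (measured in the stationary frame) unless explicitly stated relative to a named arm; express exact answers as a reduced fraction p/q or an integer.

4-mesh fixed-axis compound train (all bearings frame-fixed)
mesh 1 [52T→42T]: |ω|/ω_in = 1×52/42 = 26/21, sense flips to −
mesh 2 [80T→84T]: |ω|/ω_in = (26/21)×80/84 = 520/441, sense flips to +
mesh 3 [78T→69T]: |ω|/ω_in = (520/441)×78/69 = 13520/10143, sense flips to −
mesh 4 [77T→42T]: |ω|/ω_in = (13520/10143)×77/42 = 74360/30429, sense flips to +
signed output speed (× input speed) = 74360/30429

74360/30429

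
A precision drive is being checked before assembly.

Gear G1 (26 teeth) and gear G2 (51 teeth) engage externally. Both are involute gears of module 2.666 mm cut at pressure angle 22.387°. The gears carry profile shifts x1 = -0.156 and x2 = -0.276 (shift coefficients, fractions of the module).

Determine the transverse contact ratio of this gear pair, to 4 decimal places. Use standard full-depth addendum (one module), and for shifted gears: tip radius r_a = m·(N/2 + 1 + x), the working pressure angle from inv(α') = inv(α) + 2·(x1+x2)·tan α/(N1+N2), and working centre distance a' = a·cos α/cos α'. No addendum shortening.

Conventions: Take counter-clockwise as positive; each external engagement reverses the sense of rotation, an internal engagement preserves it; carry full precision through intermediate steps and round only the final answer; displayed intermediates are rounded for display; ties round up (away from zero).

1.6882

recognized (one external pair, fixed centres): single-mesh tooth geometry, m = 2.666, N1 = 26, N2 = 51
base radii: r_b1 = 32.045912, r_b2 = 62.859289
tip radii: r_a1 = 36.908104, r_a2 = 69.913184
inv(α') = inv(22.387°) + 2·(-0.156-0.276)·tan α/(26+51) = 0.01655609  ⇒  α' = 20.68825°
a' = a·cos α / cos α' = 102.6410·cos 22.387°/cos 20.68825° = 101.446849
action lengths: √(r_a1²−r_b1²) = 18.310315, √(r_a2²−r_b2²) = 30.603317
base pitch p_b = π·m·cos α = 7.744246
CR = (18.310315 + 30.603317 − 101.446849·sin 20.68825°)/7.744246 = 1.688245
contact ratio ≈ 1.6882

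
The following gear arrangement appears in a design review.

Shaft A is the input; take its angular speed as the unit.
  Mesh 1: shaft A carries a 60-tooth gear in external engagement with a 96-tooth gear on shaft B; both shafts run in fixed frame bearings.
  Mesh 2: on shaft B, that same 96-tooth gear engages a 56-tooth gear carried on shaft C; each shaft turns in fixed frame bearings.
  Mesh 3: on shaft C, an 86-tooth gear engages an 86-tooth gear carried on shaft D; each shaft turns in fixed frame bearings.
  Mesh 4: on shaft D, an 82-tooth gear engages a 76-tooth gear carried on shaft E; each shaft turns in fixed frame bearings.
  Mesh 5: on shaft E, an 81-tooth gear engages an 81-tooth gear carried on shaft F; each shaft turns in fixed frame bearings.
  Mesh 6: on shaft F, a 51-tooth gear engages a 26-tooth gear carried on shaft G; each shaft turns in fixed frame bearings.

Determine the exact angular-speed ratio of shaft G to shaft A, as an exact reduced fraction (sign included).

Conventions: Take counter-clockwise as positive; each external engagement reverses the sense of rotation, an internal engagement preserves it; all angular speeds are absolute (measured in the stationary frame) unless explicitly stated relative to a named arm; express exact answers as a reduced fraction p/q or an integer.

31365/13832

class = fixed-axis compound train [6 meshes; 6 ratios multiply, 6 sense flips]
mesh 1 [60T→96T]: running ratio 5/8, sense −
mesh 2 [96T→56T]: running ratio 15/14, sense +
mesh 3 [86T→86T]: running ratio 15/14, sense −
mesh 4 [82T→76T]: running ratio 615/532, sense +
mesh 5 [81T→81T]: running ratio 615/532, sense −
mesh 6 [51T→26T]: running ratio 31365/13832, sense +
ω_out/ω_in = 31365/13832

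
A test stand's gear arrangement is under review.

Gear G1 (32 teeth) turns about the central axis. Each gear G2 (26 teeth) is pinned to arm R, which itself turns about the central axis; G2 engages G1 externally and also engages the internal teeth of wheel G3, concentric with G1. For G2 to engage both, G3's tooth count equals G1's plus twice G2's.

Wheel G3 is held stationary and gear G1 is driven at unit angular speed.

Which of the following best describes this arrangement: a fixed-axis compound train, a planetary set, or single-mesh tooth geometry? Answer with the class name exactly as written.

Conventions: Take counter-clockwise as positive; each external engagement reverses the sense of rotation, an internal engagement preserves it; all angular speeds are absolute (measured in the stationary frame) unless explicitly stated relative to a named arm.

planetary set

recognized (axles ride arm R): planetary set, 32/26/84 teeth
classification: planetary set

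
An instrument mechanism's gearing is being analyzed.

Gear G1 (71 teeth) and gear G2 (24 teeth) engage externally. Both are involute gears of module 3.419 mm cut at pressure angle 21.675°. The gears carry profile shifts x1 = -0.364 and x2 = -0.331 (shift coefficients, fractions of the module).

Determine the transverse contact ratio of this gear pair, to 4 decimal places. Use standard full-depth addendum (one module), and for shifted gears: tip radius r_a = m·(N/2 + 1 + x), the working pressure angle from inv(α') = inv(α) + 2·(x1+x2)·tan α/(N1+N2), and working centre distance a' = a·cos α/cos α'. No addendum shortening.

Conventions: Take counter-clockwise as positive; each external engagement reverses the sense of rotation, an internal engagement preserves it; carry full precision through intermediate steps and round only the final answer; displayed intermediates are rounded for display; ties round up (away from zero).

topology: single-mesh involute geometry — m = 3.419, 71T/24T pair
base radii: r_b1 = 112.792572, r_b2 = 38.127067
tip radii: r_a1 = 123.548984, r_a2 = 43.315311
inv(α') = inv(21.675°) + 2·(-0.364-0.331)·tan α/(71+24) = 0.01332765  ⇒  α' = 19.29120°
a' = a·cos α / cos α' = 162.4025·cos 21.675°/cos 19.29120° = 159.897621
action lengths: √(r_a1²−r_b1²) = 50.420106, √(r_a2²−r_b2²) = 20.555850
base pitch p_b = π·m·cos α = 9.981643
CR = (50.420106 + 20.555850 − 159.897621·sin 19.29120°)/9.981643 = 1.818404
contact ratio ≈ 1.8184

1.8184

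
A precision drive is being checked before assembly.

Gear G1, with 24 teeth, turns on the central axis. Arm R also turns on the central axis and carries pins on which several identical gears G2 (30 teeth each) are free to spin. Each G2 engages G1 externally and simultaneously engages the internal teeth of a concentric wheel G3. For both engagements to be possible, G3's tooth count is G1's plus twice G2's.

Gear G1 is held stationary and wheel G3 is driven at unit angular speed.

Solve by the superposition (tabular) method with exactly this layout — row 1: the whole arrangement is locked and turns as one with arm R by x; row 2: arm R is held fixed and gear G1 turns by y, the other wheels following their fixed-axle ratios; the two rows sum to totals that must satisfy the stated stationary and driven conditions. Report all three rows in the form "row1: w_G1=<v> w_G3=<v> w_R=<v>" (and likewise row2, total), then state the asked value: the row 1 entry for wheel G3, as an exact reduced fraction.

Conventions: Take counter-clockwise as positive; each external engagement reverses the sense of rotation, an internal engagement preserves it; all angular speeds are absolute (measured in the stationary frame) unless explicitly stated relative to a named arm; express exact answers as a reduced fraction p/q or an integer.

row1: w_G1=7/9 w_G3=7/9 w_R=7/9
row2: w_G1=-7/9 w_G3=2/9 w_R=0
total: w_G1=0 w_G3=1 w_R=7/9
asked value: 7/9

topology: planetary set — G1 24T / G2 30T / G3 84T, arm = carrier (Willis)
superposition row 1 [locked train]: every member turns x
row 2: sun turns y, ring = −(24/84)·y, arm 0
boundary: total ω_sun = x + y = 0 and total ω_ring = x − (24/84)·y = 1  ⇒  y = -7/9, x = 7/9
row 2 ring = −(24/84)·(-7/9) = 2/9
totals (row 1 + row 2): sun 7/9 + (-7/9) = 0, ring 7/9 + 2/9 = 1, arm 7/9 + 0 = 7/9
asked cell (row1, ring) = 7/9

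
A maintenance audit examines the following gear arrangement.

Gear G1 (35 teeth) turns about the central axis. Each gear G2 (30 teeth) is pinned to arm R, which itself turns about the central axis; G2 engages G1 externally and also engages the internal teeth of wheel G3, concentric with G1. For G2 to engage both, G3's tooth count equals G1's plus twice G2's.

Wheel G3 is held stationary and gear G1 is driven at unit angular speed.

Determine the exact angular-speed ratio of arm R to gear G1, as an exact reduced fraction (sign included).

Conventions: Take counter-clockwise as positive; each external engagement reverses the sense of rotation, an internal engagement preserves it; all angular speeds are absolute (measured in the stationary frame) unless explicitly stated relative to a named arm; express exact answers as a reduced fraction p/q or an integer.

7/26

class = planetary set [G3 = 35+2·30 = 95; Willis about the carrier]
ring teeth: 35 + 2·30 = 95
35(ω_sun−ω_arm) = −95(ω_ring−ω_arm),  ω_ring = 0, ω_sun = 1
35(1−ω_arm) = −95(0−ω_arm)  ⇒  130·ω_arm = 35  ⇒  ω_arm = 7/26
ω_out/ω_in = 7/26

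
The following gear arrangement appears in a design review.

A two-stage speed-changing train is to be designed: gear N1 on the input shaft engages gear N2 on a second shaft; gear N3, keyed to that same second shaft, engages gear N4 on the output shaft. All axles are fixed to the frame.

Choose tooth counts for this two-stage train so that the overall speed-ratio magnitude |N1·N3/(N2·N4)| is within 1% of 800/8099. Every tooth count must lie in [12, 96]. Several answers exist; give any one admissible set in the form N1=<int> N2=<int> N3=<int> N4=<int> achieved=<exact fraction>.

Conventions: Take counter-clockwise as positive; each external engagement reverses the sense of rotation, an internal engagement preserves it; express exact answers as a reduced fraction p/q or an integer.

design class (target 800/8099): fixed-axis compound train
target = 800/8099 in lowest terms: an exact hit needs N1·N3 = k·800 and N2·N4 = k·8099 for one integer k, every count in [12, 96]; additionally prefer no 1:1 stage (N1 ≠ N2, N3 ≠ N4)
k = 1: N1·N3 = 800 = 16·50, N2·N4 = 8099 = 89·91
achieved = 16·50/(89·91) = 800/8099; |achieved − target| = 0 ≤ 8/8099 ✓

N1=16 N2=89 N3=50 N4=91 achieved=800/8099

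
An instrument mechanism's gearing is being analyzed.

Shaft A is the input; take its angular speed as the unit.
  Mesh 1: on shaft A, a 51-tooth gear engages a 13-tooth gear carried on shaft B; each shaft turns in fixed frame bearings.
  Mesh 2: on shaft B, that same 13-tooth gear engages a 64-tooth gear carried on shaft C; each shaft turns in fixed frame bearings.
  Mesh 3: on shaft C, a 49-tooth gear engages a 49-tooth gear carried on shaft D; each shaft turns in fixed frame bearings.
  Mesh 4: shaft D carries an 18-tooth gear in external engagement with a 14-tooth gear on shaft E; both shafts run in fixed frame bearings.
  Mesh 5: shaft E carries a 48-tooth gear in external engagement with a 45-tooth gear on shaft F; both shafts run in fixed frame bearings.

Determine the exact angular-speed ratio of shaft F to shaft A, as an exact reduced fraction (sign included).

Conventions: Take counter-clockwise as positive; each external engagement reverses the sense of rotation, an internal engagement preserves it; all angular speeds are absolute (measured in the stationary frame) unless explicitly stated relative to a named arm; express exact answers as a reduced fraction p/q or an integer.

class = fixed-axis compound train [5 meshes; 5 ratios multiply, 5 sense flips]
mesh 1 [51T→13T]: running ratio 51/13, sense −
mesh 2 [13T→64T]: running ratio 51/64, sense +
mesh 3 [49T→49T]: running ratio 51/64, sense −
mesh 4 [18T→14T]: running ratio 459/448, sense +
mesh 5 [48T→45T]: running ratio 153/140, sense −
ω_out/ω_in = -153/140

-153/140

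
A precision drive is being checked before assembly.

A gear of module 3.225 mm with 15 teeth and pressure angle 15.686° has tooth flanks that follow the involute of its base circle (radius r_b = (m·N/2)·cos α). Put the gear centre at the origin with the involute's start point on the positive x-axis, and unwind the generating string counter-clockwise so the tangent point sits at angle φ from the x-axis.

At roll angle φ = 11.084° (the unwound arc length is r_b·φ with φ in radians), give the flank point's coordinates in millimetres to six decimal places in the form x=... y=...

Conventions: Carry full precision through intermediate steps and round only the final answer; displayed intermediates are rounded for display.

topology: single-mesh involute geometry — m = 3.225, N = 15
pitch radius r_p = m·N/2 = 3.225·15/2 = 24.187500
base radius r_b = r_p·cos α = 24.187500·cos 15.686° = 23.286705
roll angle φ = 11.084° = 0.19345229 rad
x = r_b·(cos φ + φ·sin φ) = 23.718375
y = r_b·(sin φ − φ·cos φ) = 0.055986

x=23.718375 y=0.055986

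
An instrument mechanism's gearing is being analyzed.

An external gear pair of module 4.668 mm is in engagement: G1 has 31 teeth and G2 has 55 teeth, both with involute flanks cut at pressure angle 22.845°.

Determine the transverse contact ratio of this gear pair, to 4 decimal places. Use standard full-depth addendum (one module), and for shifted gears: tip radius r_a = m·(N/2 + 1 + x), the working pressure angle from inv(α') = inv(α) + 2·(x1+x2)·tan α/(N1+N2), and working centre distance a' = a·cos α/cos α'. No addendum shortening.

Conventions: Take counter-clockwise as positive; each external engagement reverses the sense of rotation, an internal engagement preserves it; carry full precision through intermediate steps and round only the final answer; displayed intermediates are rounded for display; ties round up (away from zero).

1.5898

recognized (one external pair, fixed centres): single-mesh tooth geometry, m = 4.668, N1 = 31, N2 = 55
base radii: r_b1 = 66.678445, r_b2 = 118.300466
tip radii: r_a1 = 77.022000, r_a2 = 133.038000
no profile shift: α' = α, a' = a
action lengths: √(r_a1²−r_b1²) = 38.553515, √(r_a2²−r_b2²) = 60.861393
base pitch p_b = π·m·cos α = 13.514614
CR = (38.553515 + 60.861393 − 200.724000·sin 22.84500°)/13.514614 = 1.589829
contact ratio ≈ 1.5898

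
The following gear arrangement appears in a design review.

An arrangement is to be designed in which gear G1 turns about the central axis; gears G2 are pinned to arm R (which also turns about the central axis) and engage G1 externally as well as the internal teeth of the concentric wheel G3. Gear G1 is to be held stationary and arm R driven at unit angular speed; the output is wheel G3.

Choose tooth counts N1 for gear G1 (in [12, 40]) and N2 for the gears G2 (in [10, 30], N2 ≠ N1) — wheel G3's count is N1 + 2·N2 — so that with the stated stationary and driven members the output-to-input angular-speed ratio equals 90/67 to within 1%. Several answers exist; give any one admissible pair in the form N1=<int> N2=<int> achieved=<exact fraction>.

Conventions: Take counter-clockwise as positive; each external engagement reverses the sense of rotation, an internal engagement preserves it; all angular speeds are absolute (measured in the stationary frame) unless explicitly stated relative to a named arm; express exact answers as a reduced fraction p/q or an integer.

N1=23 N2=22 achieved=90/67

class = planetary set [ratio 90/67 wanted; Willis about the carrier]
Willis with ω_sun = 0: ω_ring/ω_arm = (N1+N3)/N3; set equal to 90/67  ⇒  N3/N1 = 1/(90/67 − 1) = 67/23
N3 = N1 + 2·N2  ⇒  N2/N1 = (N3/N1 − 1)/2 = (67/23 − 1)/2 = 22/23
smallest multiple with N1 ≥ 12 and N2 ≥ 10: k = 1  ⇒  N1 = 1·23 = 23, N2 = 1·22 = 22 (N1 ≤ 40, N2 ≤ 30, N2 ≠ N1 ✓), N3 = 23 + 2·22 = 67
check: (N1+N3)/N3 with N1 = 23, N3 = 67 gives 90/67; |achieved − target| = 0 ≤ 9/670 ✓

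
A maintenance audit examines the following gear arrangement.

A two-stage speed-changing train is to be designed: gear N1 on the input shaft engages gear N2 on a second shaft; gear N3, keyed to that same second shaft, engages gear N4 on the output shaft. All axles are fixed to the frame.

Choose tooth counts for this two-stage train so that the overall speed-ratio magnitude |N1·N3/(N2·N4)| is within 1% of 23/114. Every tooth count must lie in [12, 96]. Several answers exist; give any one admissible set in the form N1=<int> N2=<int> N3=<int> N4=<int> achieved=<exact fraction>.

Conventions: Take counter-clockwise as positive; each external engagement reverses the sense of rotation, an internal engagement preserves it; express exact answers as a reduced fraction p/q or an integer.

N1=12 N2=18 N3=23 N4=76 achieved=23/114

design class (target 23/114): fixed-axis compound train
target = 23/114 in lowest terms: an exact hit needs N1·N3 = k·23 and N2·N4 = k·114 for one integer k, every count in [12, 96]; additionally prefer no 1:1 stage (N1 ≠ N2, N3 ≠ N4)
k = 1…11: no 1:1-free in-range split of k·23 and k·114 into factor pairs; take k = 12
k = 12: N1·N3 = 276 = 12·23, N2·N4 = 1368 = 18·76
achieved = 12·23/(18·76) = 23/114; |achieved − target| = 0 ≤ 23/11400 ✓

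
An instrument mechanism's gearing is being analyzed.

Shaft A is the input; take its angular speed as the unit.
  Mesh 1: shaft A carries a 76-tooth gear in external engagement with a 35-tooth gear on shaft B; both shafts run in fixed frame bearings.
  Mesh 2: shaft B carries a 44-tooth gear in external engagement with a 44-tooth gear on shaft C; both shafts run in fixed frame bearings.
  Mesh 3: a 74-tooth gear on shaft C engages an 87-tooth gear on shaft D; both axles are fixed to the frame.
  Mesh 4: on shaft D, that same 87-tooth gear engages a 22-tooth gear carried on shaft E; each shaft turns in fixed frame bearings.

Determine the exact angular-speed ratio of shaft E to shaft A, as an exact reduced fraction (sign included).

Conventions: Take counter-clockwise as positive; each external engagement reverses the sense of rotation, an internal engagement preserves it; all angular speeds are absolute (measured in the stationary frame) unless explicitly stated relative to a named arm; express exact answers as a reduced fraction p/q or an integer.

2812/385

class = fixed-axis compound train [4 meshes; 4 ratios multiply, 4 sense flips]
mesh 1 [76T→35T]: running ratio 76/35, sense −
mesh 2 [44T→44T]: running ratio 76/35, sense +
mesh 3 [74T→87T]: running ratio 5624/3045, sense −
mesh 4 [87T→22T]: running ratio 2812/385, sense +
ω_out/ω_in = 2812/385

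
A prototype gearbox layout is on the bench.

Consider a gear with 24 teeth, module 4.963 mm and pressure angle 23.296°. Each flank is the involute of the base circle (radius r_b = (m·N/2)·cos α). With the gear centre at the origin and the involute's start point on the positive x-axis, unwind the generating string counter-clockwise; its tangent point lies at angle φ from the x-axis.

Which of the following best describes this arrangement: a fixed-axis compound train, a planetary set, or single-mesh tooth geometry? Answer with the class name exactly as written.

class = single-mesh tooth geometry [base-circle involute, m = 4.963, 24T]
classification: single-mesh tooth geometry

single-mesh tooth geometry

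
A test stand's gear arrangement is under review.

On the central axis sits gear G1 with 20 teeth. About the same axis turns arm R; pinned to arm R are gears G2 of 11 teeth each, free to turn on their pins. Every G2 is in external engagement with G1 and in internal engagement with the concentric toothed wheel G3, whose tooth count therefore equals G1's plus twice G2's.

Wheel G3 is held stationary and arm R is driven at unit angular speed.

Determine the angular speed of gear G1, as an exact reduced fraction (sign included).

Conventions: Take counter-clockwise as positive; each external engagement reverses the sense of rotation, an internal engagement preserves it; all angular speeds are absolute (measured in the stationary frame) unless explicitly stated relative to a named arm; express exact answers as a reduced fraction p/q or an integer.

topology: planetary set — G1 20T / G2 11T / G3 42T, arm = carrier (Willis)
ring teeth: 20 + 2·11 = 42
20(ω_sun−ω_arm) = −42(ω_ring−ω_arm),  ω_ring = 0, ω_arm = 1
ω_sun = 1 − (42/20)(0−1) = 31/10
exact speed ratio = 31/10

31/10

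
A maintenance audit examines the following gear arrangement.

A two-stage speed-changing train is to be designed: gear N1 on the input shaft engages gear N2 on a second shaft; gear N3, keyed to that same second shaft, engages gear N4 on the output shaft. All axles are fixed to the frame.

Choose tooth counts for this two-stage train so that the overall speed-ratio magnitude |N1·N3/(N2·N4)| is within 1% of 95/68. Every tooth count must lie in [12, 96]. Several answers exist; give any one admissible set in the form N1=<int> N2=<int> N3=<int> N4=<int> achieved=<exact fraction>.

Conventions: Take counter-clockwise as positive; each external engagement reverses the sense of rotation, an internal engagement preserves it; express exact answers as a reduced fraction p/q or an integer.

2-stage fixed-axis compound train for ratio 95/68
target = 95/68 in lowest terms: an exact hit needs N1·N3 = k·95 and N2·N4 = k·68 for one integer k, every count in [12, 96]; additionally prefer no 1:1 stage (N1 ≠ N2, N3 ≠ N4)
k = 1…2: no 1:1-free in-range split of k·95 and k·68 into factor pairs; take k = 3
k = 3: N1·N3 = 285 = 15·19, N2·N4 = 204 = 12·17
achieved = 15·19/(12·17) = 95/68; |achieved − target| = 0 ≤ 19/1360 ✓

N1=15 N2=12 N3=19 N4=17 achieved=95/68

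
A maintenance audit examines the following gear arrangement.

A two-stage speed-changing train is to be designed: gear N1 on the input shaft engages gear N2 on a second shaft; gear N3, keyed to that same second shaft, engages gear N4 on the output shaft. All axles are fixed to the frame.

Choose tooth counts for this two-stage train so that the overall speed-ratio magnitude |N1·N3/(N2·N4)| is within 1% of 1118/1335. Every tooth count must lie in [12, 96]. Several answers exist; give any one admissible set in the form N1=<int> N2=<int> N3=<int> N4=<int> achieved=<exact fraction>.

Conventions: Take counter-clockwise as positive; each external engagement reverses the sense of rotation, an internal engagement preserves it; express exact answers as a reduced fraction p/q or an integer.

N1=13 N2=15 N3=86 N4=89 achieved=1118/1335

2-stage fixed-axis compound train for ratio 1118/1335
target = 1118/1335 in lowest terms: an exact hit needs N1·N3 = k·1118 and N2·N4 = k·1335 for one integer k, every count in [12, 96]; additionally prefer no 1:1 stage (N1 ≠ N2, N3 ≠ N4)
k = 1: N1·N3 = 1118 = 13·86, N2·N4 = 1335 = 15·89
achieved = 13·86/(15·89) = 1118/1335; |achieved − target| = 0 ≤ 559/66750 ✓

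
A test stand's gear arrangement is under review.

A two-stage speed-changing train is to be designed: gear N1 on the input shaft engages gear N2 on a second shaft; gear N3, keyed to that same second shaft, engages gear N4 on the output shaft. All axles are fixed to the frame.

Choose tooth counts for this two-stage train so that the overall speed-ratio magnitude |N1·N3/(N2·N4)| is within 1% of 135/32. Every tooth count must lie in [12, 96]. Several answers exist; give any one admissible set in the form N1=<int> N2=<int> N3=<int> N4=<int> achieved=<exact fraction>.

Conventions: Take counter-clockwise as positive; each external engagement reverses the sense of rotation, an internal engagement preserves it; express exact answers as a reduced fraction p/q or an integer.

2-stage fixed-axis compound train for ratio 135/32
target = 135/32 in lowest terms: an exact hit needs N1·N3 = k·135 and N2·N4 = k·32 for one integer k, every count in [12, 96]; additionally prefer no 1:1 stage (N1 ≠ N2, N3 ≠ N4)
k = 1…5: no 1:1-free in-range split of k·135 and k·32 into factor pairs; take k = 6
k = 6: N1·N3 = 810 = 15·54, N2·N4 = 192 = 12·16
achieved = 15·54/(12·16) = 135/32; |achieved − target| = 0 ≤ 27/640 ✓

N1=15 N2=12 N3=54 N4=16 achieved=135/32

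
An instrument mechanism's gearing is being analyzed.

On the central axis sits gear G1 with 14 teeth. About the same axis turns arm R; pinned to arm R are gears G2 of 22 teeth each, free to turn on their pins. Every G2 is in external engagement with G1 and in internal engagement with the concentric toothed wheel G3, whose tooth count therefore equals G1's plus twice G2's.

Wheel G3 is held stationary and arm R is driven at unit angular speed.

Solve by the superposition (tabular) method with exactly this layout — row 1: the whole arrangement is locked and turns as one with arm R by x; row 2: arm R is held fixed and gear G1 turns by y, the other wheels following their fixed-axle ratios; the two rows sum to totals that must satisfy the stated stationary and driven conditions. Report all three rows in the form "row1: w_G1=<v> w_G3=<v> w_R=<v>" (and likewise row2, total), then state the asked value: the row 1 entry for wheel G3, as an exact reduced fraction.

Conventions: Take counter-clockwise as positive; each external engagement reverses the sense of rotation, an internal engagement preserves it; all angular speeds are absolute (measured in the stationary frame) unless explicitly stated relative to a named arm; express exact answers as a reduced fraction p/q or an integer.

row1: w_G1=1 w_G3=1 w_R=1
row2: w_G1=29/7 w_G3=-1 w_R=0
total: w_G1=36/7 w_G3=0 w_R=1
asked value: 1

topology: planetary set — G1 14T / G2 22T / G3 58T, arm = carrier (Willis)
superposition row 1 [locked train]: every member turns x
row 2: sun turns y, ring = −(14/58)·y, arm 0
boundary: total ω_ring = x − (14/58)·y = 0 and total ω_arm = x = 1  ⇒  y = 29/7, x = 1
row 2 ring = −(14/58)·29/7 = -1
totals (row 1 + row 2): sun 1 + 29/7 = 36/7, ring 1 + (-1) = 0, arm 1 + 0 = 1
asked cell (row1, ring) = 1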